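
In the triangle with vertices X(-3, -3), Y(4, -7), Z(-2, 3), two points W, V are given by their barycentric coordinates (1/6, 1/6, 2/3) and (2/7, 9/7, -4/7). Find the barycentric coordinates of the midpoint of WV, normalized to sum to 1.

(19/84, 61/84, 1/21)

Since both coordinate triples sum to 1, the midpoint's barycentrics are the componentwise average.
(1/6+2/7)/2 = 19/84; similarly 61/84 and 1/21.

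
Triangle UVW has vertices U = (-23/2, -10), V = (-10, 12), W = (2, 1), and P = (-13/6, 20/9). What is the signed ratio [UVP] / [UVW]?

[UVW] = ½·((-23/2)·(12−1) + (-10)·(1−(-10)) + 2·(-10−12)) = ½·(-253/2 − 110 − 44) = -561/4.
[UVP] = ½·((-23/2)·(12−(20/9)) + (-10)·(20/9−(-10)) + (-13/6)·(-10−12)) = ½·(-1012/9 − 1100/9 + 143/3) = -187/2, so the ratio is (-187/2)/(-561/4) = 2/3.

2/3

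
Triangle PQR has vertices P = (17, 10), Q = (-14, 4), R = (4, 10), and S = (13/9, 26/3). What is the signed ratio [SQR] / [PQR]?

[PQR] = ½·(17·(4−10) + (-14)·(10−10) + 4·(10−4)) = ½·(-102 + 0 + 24) = -39.
[SQR] = ½·((13/9)·(4−10) + (-14)·(10−(26/3)) + 4·(26/3−4)) = ½·(-26/3 − 56/3 + 56/3) = -13/3, so the ratio is (-13/3)/(-39) = 1/9.

1/9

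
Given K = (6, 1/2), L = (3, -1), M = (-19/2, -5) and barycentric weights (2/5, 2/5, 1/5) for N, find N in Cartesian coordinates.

N = (2/5)·K + (2/5)·L + (1/5)·M.
x-coordinate: (2/5)·6 + (2/5)·3 + (1/5)·(-19/2) = 17/10.
y-coordinate: (2/5)·(1/2) + (2/5)·(-1) + (1/5)·(-5) = -6/5.

(17/10, -6/5)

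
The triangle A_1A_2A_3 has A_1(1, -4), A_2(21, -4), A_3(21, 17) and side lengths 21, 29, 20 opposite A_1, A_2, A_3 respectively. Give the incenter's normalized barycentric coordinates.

(3/10, 29/70, 2/7)

The incenter has barycentric coordinates proportional to the opposite side lengths: (21 : 29 : 20).
Normalizing by 21+29+20 = 70 gives (3/10, 29/70, 2/7).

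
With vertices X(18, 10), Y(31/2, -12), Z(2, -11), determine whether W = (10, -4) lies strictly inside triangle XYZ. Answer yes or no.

Barycentric coordinates of W: (205/599, 112/599, 282/599).
The three coordinates are positive, positive, positive; a point is interior exactly when all three are positive.

yes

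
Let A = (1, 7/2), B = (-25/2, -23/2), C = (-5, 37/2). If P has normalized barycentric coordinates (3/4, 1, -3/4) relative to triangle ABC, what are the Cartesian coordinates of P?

(-8, -91/4)

P = (3/4)·A + 1·B + (-3/4)·C.
x-coordinate: (3/4)·1 + 1·(-25/2) + (-3/4)·(-5) = -8.
y-coordinate: (3/4)·(7/2) + 1·(-23/2) + (-3/4)·(37/2) = -91/4.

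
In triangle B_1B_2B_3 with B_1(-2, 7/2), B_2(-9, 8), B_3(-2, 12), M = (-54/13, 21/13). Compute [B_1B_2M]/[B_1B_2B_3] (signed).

[B_1B_2B_3] = ½·((-2)·(8−12) + (-9)·(12−(7/2)) + (-2)·(7/2−8)) = ½·(8 − 153/2 + 9) = -119/4.
[B_1B_2M] = ½·((-2)·(8−(21/13)) + (-9)·(21/13−(7/2)) + (-54/13)·(7/2−8)) = ½·(-166/13 + 441/26 + 243/13) = 595/52, so the ratio is (595/52)/(-119/4) = -5/13.

-5/13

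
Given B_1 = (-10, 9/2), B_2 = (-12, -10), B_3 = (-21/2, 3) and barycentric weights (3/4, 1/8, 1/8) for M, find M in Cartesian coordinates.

(-165/16, 5/2)

M = (3/4)·B_1 + (1/8)·B_2 + (1/8)·B_3.
x-coordinate: (3/4)·(-10) + (1/8)·(-12) + (1/8)·(-21/2) = -165/16.
y-coordinate: (3/4)·(9/2) + (1/8)·(-10) + (1/8)·3 = 5/2.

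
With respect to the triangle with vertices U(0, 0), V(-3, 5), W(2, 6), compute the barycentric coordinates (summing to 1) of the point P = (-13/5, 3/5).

Signed area of the reference triangle: [UVW] = ½·(0·(5−6) + (-3)·(6−0) + 2·(0−5)) = ½·(0 − 18 − 10) = -14.
[PVW] = ½·((-13/5)·(5−6) + (-3)·(6−(3/5)) + 2·(3/5−5)) = ½·(13/5 − 81/5 − 44/5) = -56/5, so the U-coordinate is (-56/5)/(-14) = 4/5.
[UPW] = ½·(0·(3/5−6) + (-13/5)·(6−0) + 2·(0−(3/5))) = ½·(0 − 78/5 − 6/5) = -42/5, so the V-coordinate is 3/5.
[UVP] = ½·(0·(5−(3/5)) + (-3)·(3/5−0) + (-13/5)·(0−5)) = ½·(0 − 9/5 + 13) = 28/5, so the W-coordinate is -2/5.

(4/5, 3/5, -2/5)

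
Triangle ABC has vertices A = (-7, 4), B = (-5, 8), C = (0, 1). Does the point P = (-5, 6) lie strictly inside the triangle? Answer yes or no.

yes

Barycentric coordinates of P: (5/17, 10/17, 2/17).
The three coordinates are positive, positive, positive; a point is interior exactly when all three are positive.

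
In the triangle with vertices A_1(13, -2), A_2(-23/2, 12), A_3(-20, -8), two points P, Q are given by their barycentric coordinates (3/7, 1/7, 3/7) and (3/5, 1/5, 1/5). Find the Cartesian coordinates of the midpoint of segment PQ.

Barycentric coordinates of the midpoint are the average: (18/35, 6/35, 11/35).
Converting: (18/35)·A_1 + (6/35)·A_2 + (11/35)·A_3 = (-11/7, -52/35).

(-11/7, -52/35)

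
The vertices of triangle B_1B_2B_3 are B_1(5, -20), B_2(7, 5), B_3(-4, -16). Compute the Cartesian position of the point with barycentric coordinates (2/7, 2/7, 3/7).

(12/7, -78/7)

M = (2/7)·B_1 + (2/7)·B_2 + (3/7)·B_3.
x-coordinate: (2/7)·5 + (2/7)·7 + (3/7)·(-4) = 12/7.
y-coordinate: (2/7)·(-20) + (2/7)·5 + (3/7)·(-16) = -78/7.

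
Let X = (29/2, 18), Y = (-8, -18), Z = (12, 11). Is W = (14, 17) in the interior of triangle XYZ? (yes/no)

yes

Barycentric coordinates of W: (124/135, 2/135, 1/15).
The three coordinates are positive, positive, positive; a point is interior exactly when all three are positive.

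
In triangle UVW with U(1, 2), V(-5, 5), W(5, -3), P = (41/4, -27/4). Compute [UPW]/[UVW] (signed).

-5/8

[UVW] = ½·(1·(5−(-3)) + (-5)·(-3−2) + 5·(2−5)) = ½·(8 + 25 − 15) = 9.
[UPW] = ½·(1·(-27/4−(-3)) + (41/4)·(-3−2) + 5·(2−(-27/4))) = ½·(-15/4 − 205/4 + 175/4) = -45/8, so the ratio is (-45/8)/9 = -5/8.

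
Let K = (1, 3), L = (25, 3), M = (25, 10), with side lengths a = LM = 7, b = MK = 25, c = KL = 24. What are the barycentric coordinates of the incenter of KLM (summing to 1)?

(1/8, 25/56, 3/7)

The incenter has barycentric coordinates proportional to the opposite side lengths: (7 : 25 : 24).
Normalizing by 7+25+24 = 56 gives (1/8, 25/56, 3/7).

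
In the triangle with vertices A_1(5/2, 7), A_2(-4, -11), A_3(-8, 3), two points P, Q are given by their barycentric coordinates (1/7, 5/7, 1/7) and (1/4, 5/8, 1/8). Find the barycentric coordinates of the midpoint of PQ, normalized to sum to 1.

(11/56, 75/112, 15/112)

Since both coordinate triples sum to 1, the midpoint's barycentrics are the componentwise average.
(1/7+1/4)/2 = 11/56; similarly 75/112 and 15/112.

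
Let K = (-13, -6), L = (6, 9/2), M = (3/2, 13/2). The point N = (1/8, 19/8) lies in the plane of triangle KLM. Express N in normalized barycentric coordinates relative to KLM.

(1/4, 1/2, 1/4)

Signed area of the reference triangle: [KLM] = ½·((-13)·(9/2−(13/2)) + 6·(13/2−(-6)) + (3/2)·(-6−(9/2))) = ½·(26 + 75 − 63/4) = 341/8.
[NLM] = ½·((1/8)·(9/2−(13/2)) + 6·(13/2−(19/8)) + (3/2)·(19/8−(9/2))) = ½·(-1/4 + 99/4 − 51/16) = 341/32, so the K-coordinate is (341/32)/(341/8) = 1/4.
[KNM] = ½·((-13)·(19/8−(13/2)) + (1/8)·(13/2−(-6)) + (3/2)·(-6−(19/8))) = ½·(429/8 + 25/16 − 201/16) = 341/16, so the L-coordinate is 1/2.
[KLN] = ½·((-13)·(9/2−(19/8)) + 6·(19/8−(-6)) + (1/8)·(-6−(9/2))) = ½·(-221/8 + 201/4 − 21/16) = 341/32, so the M-coordinate is 1/4.
Check: 1/4 + 1/2 + 1/4 = 1.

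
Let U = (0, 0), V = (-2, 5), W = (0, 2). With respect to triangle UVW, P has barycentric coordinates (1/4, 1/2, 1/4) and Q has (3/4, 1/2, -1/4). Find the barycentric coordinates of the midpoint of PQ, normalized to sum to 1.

Since both coordinate triples sum to 1, the midpoint's barycentrics are the componentwise average.
(1/4+3/4)/2 = 1/2; similarly 1/2 and 0.

(1/2, 1/2, 0)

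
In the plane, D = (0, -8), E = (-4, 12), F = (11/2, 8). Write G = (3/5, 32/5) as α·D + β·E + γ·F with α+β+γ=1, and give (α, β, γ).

Signed area of the reference triangle: [DEF] = ½·(0·(12−8) + (-4)·(8−(-8)) + (11/2)·(-8−12)) = ½·(0 − 64 − 110) = -87.
[GEF] = ½·((3/5)·(12−8) + (-4)·(8−(32/5)) + (11/2)·(32/5−12)) = ½·(12/5 − 32/5 − 154/5) = -87/5, so the D-coordinate is (-87/5)/(-87) = 1/5.
[DGF] = ½·(0·(32/5−8) + (3/5)·(8−(-8)) + (11/2)·(-8−(32/5))) = ½·(0 + 48/5 − 396/5) = -174/5, so the E-coordinate is 2/5.
[DEG] = ½·(0·(12−(32/5)) + (-4)·(32/5−(-8)) + (3/5)·(-8−12)) = ½·(0 − 288/5 − 12) = -174/5, so the F-coordinate is 2/5.
Check: 1/5 + 2/5 + 2/5 = 1.

(1/5, 2/5, 2/5)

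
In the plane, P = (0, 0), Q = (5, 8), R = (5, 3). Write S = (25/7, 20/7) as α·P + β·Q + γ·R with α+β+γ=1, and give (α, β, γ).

(2/7, 1/7, 4/7)

Signed area of the reference triangle: [PQR] = ½·(0·(8−3) + 5·(3−0) + 5·(0−8)) = ½·(0 + 15 − 40) = -25/2.
[SQR] = ½·((25/7)·(8−3) + 5·(3−(20/7)) + 5·(20/7−8)) = ½·(125/7 + 5/7 − 180/7) = -25/7, so the P-coordinate is (-25/7)/(-25/2) = 2/7.
[PSR] = ½·(0·(20/7−3) + (25/7)·(3−0) + 5·(0−(20/7))) = ½·(0 + 75/7 − 100/7) = -25/14, so the Q-coordinate is 1/7.
[PQS] = ½·(0·(8−(20/7)) + 5·(20/7−0) + (25/7)·(0−8)) = ½·(0 + 100/7 − 200/7) = -50/7, so the R-coordinate is 4/7.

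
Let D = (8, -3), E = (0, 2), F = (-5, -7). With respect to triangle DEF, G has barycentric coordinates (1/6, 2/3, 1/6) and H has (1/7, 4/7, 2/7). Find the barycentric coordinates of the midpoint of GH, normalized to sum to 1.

Since both coordinate triples sum to 1, the midpoint's barycentrics are the componentwise average.
(1/6+1/7)/2 = 13/84; similarly 13/21 and 19/84.

(13/84, 13/21, 19/84)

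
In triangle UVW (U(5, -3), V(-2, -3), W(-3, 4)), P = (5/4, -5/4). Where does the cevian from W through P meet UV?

Barycentric coordinates of P with respect to UVW: (1/2, 1/4, 1/4).
On side UV the W-coordinate is zero; dropping P's W-weight 1/4 and renormalizing the remaining 1/2 : 1/4 gives weights 2/3, 1/3 on U, V.
Q = (2/3)·(5, -3) + (1/3)·(-2, -3) = (8/3, -3).

(8/3, -3)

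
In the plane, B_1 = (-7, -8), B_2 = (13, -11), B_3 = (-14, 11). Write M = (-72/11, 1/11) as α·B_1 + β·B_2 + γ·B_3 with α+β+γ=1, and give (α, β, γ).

(4/11, 2/11, 5/11)

Signed area of the reference triangle: [B_1B_2B_3] = ½·((-7)·(-11−11) + 13·(11−(-8)) + (-14)·(-8−(-11))) = ½·(154 + 247 − 42) = 359/2.
[MB_2B_3] = ½·((-72/11)·(-11−11) + 13·(11−(1/11)) + (-14)·(1/11−(-11))) = ½·(144 + 1560/11 − 1708/11) = 718/11, so the B_1-coordinate is (718/11)/(359/2) = 4/11.
[B_1MB_3] = ½·((-7)·(1/11−11) + (-72/11)·(11−(-8)) + (-14)·(-8−(1/11))) = ½·(840/11 − 1368/11 + 1246/11) = 359/11, so the B_2-coordinate is 2/11.
[B_1B_2M] = ½·((-7)·(-11−(1/11)) + 13·(1/11−(-8)) + (-72/11)·(-8−(-11))) = ½·(854/11 + 1157/11 − 216/11) = 1795/22, so the B_3-coordinate is 5/11.
Check: 4/11 + 2/11 + 5/11 = 1.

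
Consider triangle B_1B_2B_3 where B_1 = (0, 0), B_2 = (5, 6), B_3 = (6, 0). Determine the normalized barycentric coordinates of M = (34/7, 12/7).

Signed area of the reference triangle: [B_1B_2B_3] = ½·(0·(6−0) + 5·(0−0) + 6·(0−6)) = ½·(0 + 0 − 36) = -18.
[MB_2B_3] = ½·((34/7)·(6−0) + 5·(0−(12/7)) + 6·(12/7−6)) = ½·(204/7 − 60/7 − 180/7) = -18/7, so the B_1-coordinate is (-18/7)/(-18) = 1/7.
[B_1MB_3] = ½·(0·(12/7−0) + (34/7)·(0−0) + 6·(0−(12/7))) = ½·(0 + 0 − 72/7) = -36/7, so the B_2-coordinate is 2/7.
[B_1B_2M] = ½·(0·(6−(12/7)) + 5·(12/7−0) + (34/7)·(0−6)) = ½·(0 + 60/7 − 204/7) = -72/7, so the B_3-coordinate is 4/7.
Check: 1/7 + 2/7 + 4/7 = 1.

(1/7, 2/7, 4/7)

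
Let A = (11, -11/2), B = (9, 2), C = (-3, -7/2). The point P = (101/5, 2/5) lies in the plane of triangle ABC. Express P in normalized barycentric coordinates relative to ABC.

Signed area of the reference triangle: [ABC] = ½·(11·(2−(-7/2)) + 9·(-7/2−(-11/2)) + (-3)·(-11/2−2)) = ½·(121/2 + 18 + 45/2) = 101/2.
[PBC] = ½·((101/5)·(2−(-7/2)) + 9·(-7/2−(2/5)) + (-3)·(2/5−2)) = ½·(1111/10 − 351/10 + 24/5) = 202/5, so the A-coordinate is (202/5)/(101/2) = 4/5.
[APC] = ½·(11·(2/5−(-7/2)) + (101/5)·(-7/2−(-11/2)) + (-3)·(-11/2−(2/5))) = ½·(429/10 + 202/5 + 177/10) = 101/2, so the B-coordinate is 1.
[ABP] = ½·(11·(2−(2/5)) + 9·(2/5−(-11/2)) + (101/5)·(-11/2−2)) = ½·(88/5 + 531/10 − 303/2) = -202/5, so the C-coordinate is -4/5.
Check: 4/5 + 1 − 4/5 = 1.

(4/5, 1, -4/5)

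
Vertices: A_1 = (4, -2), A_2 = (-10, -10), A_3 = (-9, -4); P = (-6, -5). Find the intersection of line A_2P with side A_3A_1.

(-14/3, -10/3)

Barycentric coordinates of P with respect to A_1A_2A_3: (1/4, 1/4, 1/2).
On side A_3A_1 the A_2-coordinate is zero; dropping P's A_2-weight 1/4 and renormalizing the remaining 1/2 : 1/4 gives weights 2/3, 1/3 on A_3, A_1.
Q = (2/3)·(-9, -4) + (1/3)·(4, -2) = (-14/3, -10/3).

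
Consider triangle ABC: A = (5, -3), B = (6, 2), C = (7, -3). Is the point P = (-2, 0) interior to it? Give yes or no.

Barycentric coordinates of P: (21/5, 3/5, -19/5).
The three coordinates are positive, positive, negative; a point is interior exactly when all three are positive.

no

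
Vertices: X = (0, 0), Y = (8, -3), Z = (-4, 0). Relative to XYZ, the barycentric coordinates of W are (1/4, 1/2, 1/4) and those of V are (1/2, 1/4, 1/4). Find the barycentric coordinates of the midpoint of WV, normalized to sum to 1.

Since both coordinate triples sum to 1, the midpoint's barycentrics are the componentwise average.
(1/4+1/2)/2 = 3/8; similarly 3/8 and 1/4.

(3/8, 3/8, 1/4)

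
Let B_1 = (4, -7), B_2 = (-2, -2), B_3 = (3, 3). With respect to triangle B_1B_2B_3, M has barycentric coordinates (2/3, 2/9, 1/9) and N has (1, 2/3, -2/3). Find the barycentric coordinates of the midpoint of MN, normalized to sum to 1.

(5/6, 4/9, -5/18)

Since both coordinate triples sum to 1, the midpoint's barycentrics are the componentwise average.
(2/3+1)/2 = 5/6; similarly 4/9 and -5/18.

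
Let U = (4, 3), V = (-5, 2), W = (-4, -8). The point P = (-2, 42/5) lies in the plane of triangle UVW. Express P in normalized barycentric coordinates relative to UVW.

(2/5, 6/5, -3/5)

Signed area of the reference triangle: [UVW] = ½·(4·(2−(-8)) + (-5)·(-8−3) + (-4)·(3−2)) = ½·(40 + 55 − 4) = 91/2.
[PVW] = ½·((-2)·(2−(-8)) + (-5)·(-8−(42/5)) + (-4)·(42/5−2)) = ½·(-20 + 82 − 128/5) = 91/5, so the U-coordinate is (91/5)/(91/2) = 2/5.
[UPW] = ½·(4·(42/5−(-8)) + (-2)·(-8−3) + (-4)·(3−(42/5))) = ½·(328/5 + 22 + 108/5) = 273/5, so the V-coordinate is 6/5.
[UVP] = ½·(4·(2−(42/5)) + (-5)·(42/5−3) + (-2)·(3−2)) = ½·(-128/5 − 27 − 2) = -273/10, so the W-coordinate is -3/5.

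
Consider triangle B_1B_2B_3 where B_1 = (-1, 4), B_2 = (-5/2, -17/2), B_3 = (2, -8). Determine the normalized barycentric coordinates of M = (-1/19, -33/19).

(10/19, 2/19, 7/19)

Signed area of the reference triangle: [B_1B_2B_3] = ½·((-1)·(-17/2−(-8)) + (-5/2)·(-8−4) + 2·(4−(-17/2))) = ½·(1/2 + 30 + 25) = 111/4.
[MB_2B_3] = ½·((-1/19)·(-17/2−(-8)) + (-5/2)·(-8−(-33/19)) + 2·(-33/19−(-17/2))) = ½·(1/38 + 595/38 + 257/19) = 555/38, so the B_1-coordinate is (555/38)/(111/4) = 10/19.
[B_1MB_3] = ½·((-1)·(-33/19−(-8)) + (-1/19)·(-8−4) + 2·(4−(-33/19))) = ½·(-119/19 + 12/19 + 218/19) = 111/38, so the B_2-coordinate is 2/19.
[B_1B_2M] = ½·((-1)·(-17/2−(-33/19)) + (-5/2)·(-33/19−4) + (-1/19)·(4−(-17/2))) = ½·(257/38 + 545/38 − 25/38) = 777/76, so the B_3-coordinate is 7/19.
Check: 10/19 + 2/19 + 7/19 = 1.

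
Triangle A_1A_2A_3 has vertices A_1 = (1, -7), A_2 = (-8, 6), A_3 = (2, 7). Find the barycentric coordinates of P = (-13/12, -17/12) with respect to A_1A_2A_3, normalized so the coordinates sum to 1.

(7/12, 1/4, 1/6)

Signed area of the reference triangle: [A_1A_2A_3] = ½·(1·(6−7) + (-8)·(7−(-7)) + 2·(-7−6)) = ½·(-1 − 112 − 26) = -139/2.
[PA_2A_3] = ½·((-13/12)·(6−7) + (-8)·(7−(-17/12)) + 2·(-17/12−6)) = ½·(13/12 − 202/3 − 89/6) = -973/24, so the A_1-coordinate is (-973/24)/(-139/2) = 7/12.
[A_1PA_3] = ½·(1·(-17/12−7) + (-13/12)·(7−(-7)) + 2·(-7−(-17/12))) = ½·(-101/12 − 91/6 − 67/6) = -139/8, so the A_2-coordinate is 1/4.
[A_1A_2P] = ½·(1·(6−(-17/12)) + (-8)·(-17/12−(-7)) + (-13/12)·(-7−6)) = ½·(89/12 − 134/3 + 169/12) = -139/12, so the A_3-coordinate is 1/6.
Check: 7/12 + 1/4 + 1/6 = 1.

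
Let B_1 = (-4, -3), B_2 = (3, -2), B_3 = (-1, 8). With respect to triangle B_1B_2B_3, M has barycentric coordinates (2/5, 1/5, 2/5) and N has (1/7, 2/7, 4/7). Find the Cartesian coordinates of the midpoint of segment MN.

(-59/70, 181/70)

Barycentric coordinates of the midpoint are the average: (19/70, 17/70, 17/35).
Converting: (19/70)·B_1 + (17/70)·B_2 + (17/35)·B_3 = (-59/70, 181/70).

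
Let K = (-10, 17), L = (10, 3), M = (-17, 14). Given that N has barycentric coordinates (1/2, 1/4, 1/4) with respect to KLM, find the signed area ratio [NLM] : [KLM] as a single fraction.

The signed ratio [NLM]/[KLM] equals the barycentric coordinate of N at vertex K, which is 1/2.

1/2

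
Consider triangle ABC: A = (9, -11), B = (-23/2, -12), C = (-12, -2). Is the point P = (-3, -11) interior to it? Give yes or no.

Barycentric coordinates of P: (57/137, 72/137, 8/137).
The three coordinates are positive, positive, positive; a point is interior exactly when all three are positive.

yes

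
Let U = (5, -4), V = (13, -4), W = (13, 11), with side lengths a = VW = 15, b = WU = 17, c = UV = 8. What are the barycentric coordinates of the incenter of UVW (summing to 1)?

(3/8, 17/40, 1/5)

The incenter has barycentric coordinates proportional to the opposite side lengths: (15 : 17 : 8).
Normalizing by 15+17+8 = 40 gives (3/8, 17/40, 1/5).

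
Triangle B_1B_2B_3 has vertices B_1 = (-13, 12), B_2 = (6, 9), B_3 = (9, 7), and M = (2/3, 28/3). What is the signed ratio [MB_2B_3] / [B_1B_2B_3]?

1/3

[B_1B_2B_3] = ½·((-13)·(9−7) + 6·(7−12) + 9·(12−9)) = ½·(-26 − 30 + 27) = -29/2.
[MB_2B_3] = ½·((2/3)·(9−7) + 6·(7−(28/3)) + 9·(28/3−9)) = ½·(4/3 − 14 + 3) = -29/6, so the ratio is (-29/6)/(-29/2) = 1/3.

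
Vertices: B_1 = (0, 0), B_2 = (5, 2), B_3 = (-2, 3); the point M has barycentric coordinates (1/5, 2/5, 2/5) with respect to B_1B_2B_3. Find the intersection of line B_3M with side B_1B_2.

(10/3, 4/3)

Line B_3M meets B_1B_2 where the B_3-coordinate vanishes; zeroing M's B_3-weight and renormalizing leaves B_1, B_2-weights 1/5 : 2/5 → (1/3, 2/3).
So N = (1/3)·B_1 + (2/3)·B_2 = (10/3, 4/3).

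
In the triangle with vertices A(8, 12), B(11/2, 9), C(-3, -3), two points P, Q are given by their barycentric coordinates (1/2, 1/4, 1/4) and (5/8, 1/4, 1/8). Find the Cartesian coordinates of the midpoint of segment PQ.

Barycentric coordinates of the midpoint are the average: (9/16, 1/4, 3/16).
Converting: (9/16)·A + (1/4)·B + (3/16)·C = (85/16, 135/16).

(85/16, 135/16)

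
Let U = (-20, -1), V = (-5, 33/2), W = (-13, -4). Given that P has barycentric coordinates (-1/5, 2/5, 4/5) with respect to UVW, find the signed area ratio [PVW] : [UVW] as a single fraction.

-1/5

The signed ratio [PVW]/[UVW] equals the barycentric coordinate of P at vertex U, which is -1/5.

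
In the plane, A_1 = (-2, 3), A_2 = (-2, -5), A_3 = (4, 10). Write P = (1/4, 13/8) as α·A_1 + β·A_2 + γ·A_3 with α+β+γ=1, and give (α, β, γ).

Signed area of the reference triangle: [A_1A_2A_3] = ½·((-2)·(-5−10) + (-2)·(10−3) + 4·(3−(-5))) = ½·(30 − 14 + 32) = 24.
[PA_2A_3] = ½·((1/4)·(-5−10) + (-2)·(10−(13/8)) + 4·(13/8−(-5))) = ½·(-15/4 − 67/4 + 53/2) = 3, so the A_1-coordinate is 3/24 = 1/8.
[A_1PA_3] = ½·((-2)·(13/8−10) + (1/4)·(10−3) + 4·(3−(13/8))) = ½·(67/4 + 7/4 + 11/2) = 12, so the A_2-coordinate is 1/2.
[A_1A_2P] = ½·((-2)·(-5−(13/8)) + (-2)·(13/8−3) + (1/4)·(3−(-5))) = ½·(53/4 + 11/4 + 2) = 9, so the A_3-coordinate is 3/8.
Check: 1/8 + 1/2 + 3/8 = 1.

(1/8, 1/2, 3/8)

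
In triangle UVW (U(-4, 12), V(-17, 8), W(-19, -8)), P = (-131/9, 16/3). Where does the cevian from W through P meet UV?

(-93/7, 64/7)

Barycentric coordinates of P with respect to UVW: (2/9, 5/9, 2/9).
On side UV the W-coordinate is zero; dropping P's W-weight 2/9 and renormalizing the remaining 2/9 : 5/9 gives weights 2/7, 5/7 on U, V.
Q = (2/7)·(-4, 12) + (5/7)·(-17, 8) = (-93/7, 64/7).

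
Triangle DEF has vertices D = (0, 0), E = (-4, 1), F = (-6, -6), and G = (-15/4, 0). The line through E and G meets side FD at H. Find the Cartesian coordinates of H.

Barycentric coordinates of G with respect to DEF: (1/8, 3/4, 1/8).
On side FD the E-coordinate is zero; dropping G's E-weight 3/4 and renormalizing the remaining 1/8 : 1/8 gives weights 1/2, 1/2 on F, D.
H = (1/2)·(-6, -6) + (1/2)·(0, 0) = (-3, -3).

(-3, -3)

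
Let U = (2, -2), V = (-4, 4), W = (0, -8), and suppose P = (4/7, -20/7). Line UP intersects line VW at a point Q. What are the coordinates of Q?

Barycentric coordinates of P with respect to UVW: (4/7, 1/7, 2/7).
On side VW the U-coordinate is zero; dropping P's U-weight 4/7 and renormalizing the remaining 1/7 : 2/7 gives weights 1/3, 2/3 on V, W.
Q = (1/3)·(-4, 4) + (2/3)·(0, -8) = (-4/3, -4).

(-4/3, -4)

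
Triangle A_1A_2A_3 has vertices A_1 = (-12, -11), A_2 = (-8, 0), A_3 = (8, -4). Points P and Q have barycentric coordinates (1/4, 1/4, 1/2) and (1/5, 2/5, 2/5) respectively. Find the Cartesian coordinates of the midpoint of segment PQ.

Barycentric coordinates of the midpoint are the average: (9/40, 13/40, 9/20).
Converting: (9/40)·A_1 + (13/40)·A_2 + (9/20)·A_3 = (-17/10, -171/40).

(-17/10, -171/40)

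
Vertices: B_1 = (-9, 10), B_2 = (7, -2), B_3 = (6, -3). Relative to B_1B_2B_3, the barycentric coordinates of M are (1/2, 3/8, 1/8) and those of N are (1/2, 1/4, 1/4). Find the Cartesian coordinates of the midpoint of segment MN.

(-19/16, 61/16)

Barycentric coordinates of the midpoint are the average: (1/2, 5/16, 3/16).
Converting: (1/2)·B_1 + (5/16)·B_2 + (3/16)·B_3 = (-19/16, 61/16).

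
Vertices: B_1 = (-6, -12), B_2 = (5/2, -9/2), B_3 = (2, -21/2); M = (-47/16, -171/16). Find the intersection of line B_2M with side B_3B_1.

Barycentric coordinates of M with respect to B_1B_2B_3: (5/8, 1/8, 1/4).
On side B_3B_1 the B_2-coordinate is zero; dropping M's B_2-weight 1/8 and renormalizing the remaining 1/4 : 5/8 gives weights 2/7, 5/7 on B_3, B_1.
N = (2/7)·(2, -21/2) + (5/7)·(-6, -12) = (-26/7, -81/7).

(-26/7, -81/7)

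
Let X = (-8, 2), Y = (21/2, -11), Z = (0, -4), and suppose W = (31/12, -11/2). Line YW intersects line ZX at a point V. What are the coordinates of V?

Barycentric coordinates of W with respect to XYZ: (1/3, 1/2, 1/6).
On side ZX the Y-coordinate is zero; dropping W's Y-weight 1/2 and renormalizing the remaining 1/6 : 1/3 gives weights 1/3, 2/3 on Z, X.
V = (1/3)·(0, -4) + (2/3)·(-8, 2) = (-16/3, 0).

(-16/3, 0)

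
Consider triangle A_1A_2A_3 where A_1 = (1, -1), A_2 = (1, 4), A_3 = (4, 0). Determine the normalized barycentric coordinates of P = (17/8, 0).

(1/2, 1/8, 3/8)

Signed area of the reference triangle: [A_1A_2A_3] = ½·(1·(4−0) + 1·(0−(-1)) + 4·(-1−4)) = ½·(4 + 1 − 20) = -15/2.
[PA_2A_3] = ½·((17/8)·(4−0) + 1·(0−0) + 4·(0−4)) = ½·(17/2 + 0 − 16) = -15/4, so the A_1-coordinate is (-15/4)/(-15/2) = 1/2.
[A_1PA_3] = ½·(1·(0−0) + (17/8)·(0−(-1)) + 4·(-1−0)) = ½·(0 + 17/8 − 4) = -15/16, so the A_2-coordinate is 1/8.
[A_1A_2P] = ½·(1·(4−0) + 1·(0−(-1)) + (17/8)·(-1−4)) = ½·(4 + 1 − 85/8) = -45/16, so the A_3-coordinate is 3/8.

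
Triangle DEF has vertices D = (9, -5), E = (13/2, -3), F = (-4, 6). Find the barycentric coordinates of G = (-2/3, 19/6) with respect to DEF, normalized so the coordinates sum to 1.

Signed area of the reference triangle: [DEF] = ½·(9·(-3−6) + (13/2)·(6−(-5)) + (-4)·(-5−(-3))) = ½·(-81 + 143/2 + 8) = -3/4.
[GEF] = ½·((-2/3)·(-3−6) + (13/2)·(6−(19/6)) + (-4)·(19/6−(-3))) = ½·(6 + 221/12 − 74/3) = -1/8, so the D-coordinate is (-1/8)/(-3/4) = 1/6.
[DGF] = ½·(9·(19/6−6) + (-2/3)·(6−(-5)) + (-4)·(-5−(19/6))) = ½·(-51/2 − 22/3 + 98/3) = -1/12, so the E-coordinate is 1/9.
[DEG] = ½·(9·(-3−(19/6)) + (13/2)·(19/6−(-5)) + (-2/3)·(-5−(-3))) = ½·(-111/2 + 637/12 + 4/3) = -13/24, so the F-coordinate is 13/18.

(1/6, 1/9, 13/18)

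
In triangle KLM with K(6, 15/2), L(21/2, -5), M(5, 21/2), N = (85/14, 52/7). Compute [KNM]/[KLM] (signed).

1/7

[KLM] = ½·(6·(-5−(21/2)) + (21/2)·(21/2−(15/2)) + 5·(15/2−(-5))) = ½·(-93 + 63/2 + 125/2) = 1/2.
[KNM] = ½·(6·(52/7−(21/2)) + (85/14)·(21/2−(15/2)) + 5·(15/2−(52/7))) = ½·(-129/7 + 255/14 + 5/14) = 1/14, so the ratio is (1/14)/(1/2) = 1/7.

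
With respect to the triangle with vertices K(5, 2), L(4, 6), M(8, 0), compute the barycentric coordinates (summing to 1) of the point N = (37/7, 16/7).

Signed area of the reference triangle: [KLM] = ½·(5·(6−0) + 4·(0−2) + 8·(2−6)) = ½·(30 − 8 − 32) = -5.
[NLM] = ½·((37/7)·(6−0) + 4·(0−(16/7)) + 8·(16/7−6)) = ½·(222/7 − 64/7 − 208/7) = -25/7, so the K-coordinate is (-25/7)/(-5) = 5/7.
[KNM] = ½·(5·(16/7−0) + (37/7)·(0−2) + 8·(2−(16/7))) = ½·(80/7 − 74/7 − 16/7) = -5/7, so the L-coordinate is 1/7.
[KLN] = ½·(5·(6−(16/7)) + 4·(16/7−2) + (37/7)·(2−6)) = ½·(130/7 + 8/7 − 148/7) = -5/7, so the M-coordinate is 1/7.
Check: 5/7 + 1/7 + 1/7 = 1.

(5/7, 1/7, 1/7)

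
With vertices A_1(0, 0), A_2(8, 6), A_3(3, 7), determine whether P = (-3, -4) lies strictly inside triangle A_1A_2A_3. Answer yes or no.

no

Barycentric coordinates of P: (61/38, -9/38, -7/19).
The three coordinates are positive, negative, negative; a point is interior exactly when all three are positive.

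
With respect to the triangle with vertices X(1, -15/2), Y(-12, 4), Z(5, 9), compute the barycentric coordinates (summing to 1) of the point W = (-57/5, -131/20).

(7/10, 4/5, -1/2)

Signed area of the reference triangle: [XYZ] = ½·(1·(4−9) + (-12)·(9−(-15/2)) + 5·(-15/2−4)) = ½·(-5 − 198 − 115/2) = -521/4.
[WYZ] = ½·((-57/5)·(4−9) + (-12)·(9−(-131/20)) + 5·(-131/20−4)) = ½·(57 − 933/5 − 211/4) = -3647/40, so the X-coordinate is (-3647/40)/(-521/4) = 7/10.
[XWZ] = ½·(1·(-131/20−9) + (-57/5)·(9−(-15/2)) + 5·(-15/2−(-131/20))) = ½·(-311/20 − 1881/10 − 19/4) = -521/5, so the Y-coordinate is 4/5.
[XYW] = ½·(1·(4−(-131/20)) + (-12)·(-131/20−(-15/2)) + (-57/5)·(-15/2−4)) = ½·(211/20 − 57/5 + 1311/10) = 521/8, so the Z-coordinate is -1/2.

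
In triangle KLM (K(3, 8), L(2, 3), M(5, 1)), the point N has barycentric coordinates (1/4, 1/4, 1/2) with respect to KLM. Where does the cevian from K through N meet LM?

Line KN meets LM where the K-coordinate vanishes; zeroing N's K-weight and renormalizing leaves L, M-weights 1/4 : 1/2 → (1/3, 2/3).
So J = (1/3)·L + (2/3)·M = (4, 5/3).

(4, 5/3)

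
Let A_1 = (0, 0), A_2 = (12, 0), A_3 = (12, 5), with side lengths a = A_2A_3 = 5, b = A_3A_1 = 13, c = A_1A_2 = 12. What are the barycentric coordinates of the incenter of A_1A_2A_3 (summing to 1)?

(1/6, 13/30, 2/5)

The incenter has barycentric coordinates proportional to the opposite side lengths: (5 : 13 : 12).
Normalizing by 5+13+12 = 30 gives (1/6, 13/30, 2/5).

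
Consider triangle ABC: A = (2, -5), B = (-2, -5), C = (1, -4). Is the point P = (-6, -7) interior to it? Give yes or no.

Barycentric coordinates of P: (1/2, 5/2, -2).
The three coordinates are positive, positive, negative; a point is interior exactly when all three are positive.

no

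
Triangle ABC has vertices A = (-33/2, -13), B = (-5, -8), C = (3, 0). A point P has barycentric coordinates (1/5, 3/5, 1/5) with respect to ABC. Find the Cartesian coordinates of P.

P = (1/5)·A + (3/5)·B + (1/5)·C.
x-coordinate: (1/5)·(-33/2) + (3/5)·(-5) + (1/5)·3 = -57/10.
y-coordinate: (1/5)·(-13) + (3/5)·(-8) + (1/5)·0 = -37/5.

(-57/10, -37/5)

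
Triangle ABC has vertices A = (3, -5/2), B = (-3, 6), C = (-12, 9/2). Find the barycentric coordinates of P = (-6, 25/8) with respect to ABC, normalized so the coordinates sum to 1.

Signed area of the reference triangle: [ABC] = ½·(3·(6−(9/2)) + (-3)·(9/2−(-5/2)) + (-12)·(-5/2−6)) = ½·(9/2 − 21 + 102) = 171/4.
[PBC] = ½·((-6)·(6−(9/2)) + (-3)·(9/2−(25/8)) + (-12)·(25/8−6)) = ½·(-9 − 33/8 + 69/2) = 171/16, so the A-coordinate is (171/16)/(171/4) = 1/4.
[APC] = ½·(3·(25/8−(9/2)) + (-6)·(9/2−(-5/2)) + (-12)·(-5/2−(25/8))) = ½·(-33/8 − 42 + 135/2) = 171/16, so the B-coordinate is 1/4.
[ABP] = ½·(3·(6−(25/8)) + (-3)·(25/8−(-5/2)) + (-6)·(-5/2−6)) = ½·(69/8 − 135/8 + 51) = 171/8, so the C-coordinate is 1/2.

(1/4, 1/4, 1/2)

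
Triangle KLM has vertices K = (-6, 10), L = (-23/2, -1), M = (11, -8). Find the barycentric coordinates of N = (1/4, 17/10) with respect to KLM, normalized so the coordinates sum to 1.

Signed area of the reference triangle: [KLM] = ½·((-6)·(-1−(-8)) + (-23/2)·(-8−10) + 11·(10−(-1))) = ½·(-42 + 207 + 121) = 143.
[NLM] = ½·((1/4)·(-1−(-8)) + (-23/2)·(-8−(17/10)) + 11·(17/10−(-1))) = ½·(7/4 + 2231/20 + 297/10) = 143/2, so the K-coordinate is (143/2)/143 = 1/2.
[KNM] = ½·((-6)·(17/10−(-8)) + (1/4)·(-8−10) + 11·(10−(17/10))) = ½·(-291/5 − 9/2 + 913/10) = 143/10, so the L-coordinate is 1/10.
[KLN] = ½·((-6)·(-1−(17/10)) + (-23/2)·(17/10−10) + (1/4)·(10−(-1))) = ½·(81/5 + 1909/20 + 11/4) = 286/5, so the M-coordinate is 2/5.
Check: 1/2 + 1/10 + 2/5 = 1.

(1/2, 1/10, 2/5)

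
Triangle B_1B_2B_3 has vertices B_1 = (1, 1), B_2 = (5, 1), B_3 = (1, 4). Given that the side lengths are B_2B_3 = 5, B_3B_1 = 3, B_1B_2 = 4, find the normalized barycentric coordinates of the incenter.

(5/12, 1/4, 1/3)

The incenter has barycentric coordinates proportional to the opposite side lengths: (5 : 3 : 4).
Normalizing by 5+3+4 = 12 gives (5/12, 1/4, 1/3).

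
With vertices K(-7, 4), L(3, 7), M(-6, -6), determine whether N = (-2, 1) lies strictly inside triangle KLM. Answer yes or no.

yes

Barycentric coordinates of N: (11/103, 47/103, 45/103).
The three coordinates are positive, positive, positive; a point is interior exactly when all three are positive.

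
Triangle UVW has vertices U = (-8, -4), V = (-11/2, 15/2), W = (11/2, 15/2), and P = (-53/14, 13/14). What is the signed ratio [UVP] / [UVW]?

2/7

[UVW] = ½·((-8)·(15/2−(15/2)) + (-11/2)·(15/2−(-4)) + (11/2)·(-4−(15/2))) = ½·(0 − 253/4 − 253/4) = -253/4.
[UVP] = ½·((-8)·(15/2−(13/14)) + (-11/2)·(13/14−(-4)) + (-53/14)·(-4−(15/2))) = ½·(-368/7 − 759/28 + 1219/28) = -253/14, so the ratio is (-253/14)/(-253/4) = 2/7.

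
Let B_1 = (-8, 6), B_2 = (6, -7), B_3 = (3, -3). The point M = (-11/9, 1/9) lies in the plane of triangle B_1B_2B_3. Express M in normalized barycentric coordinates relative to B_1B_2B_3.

Signed area of the reference triangle: [B_1B_2B_3] = ½·((-8)·(-7−(-3)) + 6·(-3−6) + 3·(6−(-7))) = ½·(32 − 54 + 39) = 17/2.
[MB_2B_3] = ½·((-11/9)·(-7−(-3)) + 6·(-3−(1/9)) + 3·(1/9−(-7))) = ½·(44/9 − 56/3 + 64/3) = 34/9, so the B_1-coordinate is (34/9)/(17/2) = 4/9.
[B_1MB_3] = ½·((-8)·(1/9−(-3)) + (-11/9)·(-3−6) + 3·(6−(1/9))) = ½·(-224/9 + 11 + 53/3) = 17/9, so the B_2-coordinate is 2/9.
[B_1B_2M] = ½·((-8)·(-7−(1/9)) + 6·(1/9−6) + (-11/9)·(6−(-7))) = ½·(512/9 − 106/3 − 143/9) = 17/6, so the B_3-coordinate is 1/3.

(4/9, 2/9, 1/3)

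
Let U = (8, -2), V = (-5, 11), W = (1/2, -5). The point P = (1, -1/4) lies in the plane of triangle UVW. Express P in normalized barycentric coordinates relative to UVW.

Signed area of the reference triangle: [UVW] = ½·(8·(11−(-5)) + (-5)·(-5−(-2)) + (1/2)·(-2−11)) = ½·(128 + 15 − 13/2) = 273/4.
[PVW] = ½·(1·(11−(-5)) + (-5)·(-5−(-1/4)) + (1/2)·(-1/4−11)) = ½·(16 + 95/4 − 45/8) = 273/16, so the U-coordinate is (273/16)/(273/4) = 1/4.
[UPW] = ½·(8·(-1/4−(-5)) + 1·(-5−(-2)) + (1/2)·(-2−(-1/4))) = ½·(38 − 3 − 7/8) = 273/16, so the V-coordinate is 1/4.
[UVP] = ½·(8·(11−(-1/4)) + (-5)·(-1/4−(-2)) + 1·(-2−11)) = ½·(90 − 35/4 − 13) = 273/8, so the W-coordinate is 1/2.
Check: 1/4 + 1/4 + 1/2 = 1.

(1/4, 1/4, 1/2)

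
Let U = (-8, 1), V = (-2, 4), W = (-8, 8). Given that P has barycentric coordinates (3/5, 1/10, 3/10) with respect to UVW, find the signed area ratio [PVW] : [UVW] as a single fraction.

3/5

The signed ratio [PVW]/[UVW] equals the barycentric coordinate of P at vertex U, which is 3/5.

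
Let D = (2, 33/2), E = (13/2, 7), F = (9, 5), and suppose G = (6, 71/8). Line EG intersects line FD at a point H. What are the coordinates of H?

(11/2, 43/4)

Barycentric coordinates of G with respect to DEF: (1/4, 1/2, 1/4).
On side FD the E-coordinate is zero; dropping G's E-weight 1/2 and renormalizing the remaining 1/4 : 1/4 gives weights 1/2, 1/2 on F, D.
H = (1/2)·(9, 5) + (1/2)·(2, 33/2) = (11/2, 43/4).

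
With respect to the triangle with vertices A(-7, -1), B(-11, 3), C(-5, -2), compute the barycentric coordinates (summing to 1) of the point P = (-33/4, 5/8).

Signed area of the reference triangle: [ABC] = ½·((-7)·(3−(-2)) + (-11)·(-2−(-1)) + (-5)·(-1−3)) = ½·(-35 + 11 + 20) = -2.
[PBC] = ½·((-33/4)·(3−(-2)) + (-11)·(-2−(5/8)) + (-5)·(5/8−3)) = ½·(-165/4 + 231/8 + 95/8) = -1/4, so the A-coordinate is (-1/4)/(-2) = 1/8.
[APC] = ½·((-7)·(5/8−(-2)) + (-33/4)·(-2−(-1)) + (-5)·(-1−(5/8))) = ½·(-147/8 + 33/4 + 65/8) = -1, so the B-coordinate is 1/2.
[ABP] = ½·((-7)·(3−(5/8)) + (-11)·(5/8−(-1)) + (-33/4)·(-1−3)) = ½·(-133/8 − 143/8 + 33) = -3/4, so the C-coordinate is 3/8.

(1/8, 1/2, 3/8)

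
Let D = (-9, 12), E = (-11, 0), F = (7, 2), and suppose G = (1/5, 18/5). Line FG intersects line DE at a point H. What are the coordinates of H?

(-10, 6)

Barycentric coordinates of G with respect to DEF: (1/5, 1/5, 3/5).
On side DE the F-coordinate is zero; dropping G's F-weight 3/5 and renormalizing the remaining 1/5 : 1/5 gives weights 1/2, 1/2 on D, E.
H = (1/2)·(-9, 12) + (1/2)·(-11, 0) = (-10, 6).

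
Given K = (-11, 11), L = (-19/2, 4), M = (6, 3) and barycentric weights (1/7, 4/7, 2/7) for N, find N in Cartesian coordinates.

N = (1/7)·K + (4/7)·L + (2/7)·M.
x-coordinate: (1/7)·(-11) + (4/7)·(-19/2) + (2/7)·6 = -37/7.
y-coordinate: (1/7)·11 + (4/7)·4 + (2/7)·3 = 33/7.

(-37/7, 33/7)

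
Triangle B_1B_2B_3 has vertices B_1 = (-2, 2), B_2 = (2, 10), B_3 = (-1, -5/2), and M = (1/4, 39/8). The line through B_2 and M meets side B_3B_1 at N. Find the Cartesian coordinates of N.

Barycentric coordinates of M with respect to B_1B_2B_3: (1/4, 1/2, 1/4).
On side B_3B_1 the B_2-coordinate is zero; dropping M's B_2-weight 1/2 and renormalizing the remaining 1/4 : 1/4 gives weights 1/2, 1/2 on B_3, B_1.
N = (1/2)·(-1, -5/2) + (1/2)·(-2, 2) = (-3/2, -1/4).

(-3/2, -1/4)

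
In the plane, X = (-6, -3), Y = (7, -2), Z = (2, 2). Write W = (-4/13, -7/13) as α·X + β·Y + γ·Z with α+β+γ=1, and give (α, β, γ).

Signed area of the reference triangle: [XYZ] = ½·((-6)·(-2−2) + 7·(2−(-3)) + 2·(-3−(-2))) = ½·(24 + 35 − 2) = 57/2.
[WYZ] = ½·((-4/13)·(-2−2) + 7·(2−(-7/13)) + 2·(-7/13−(-2))) = ½·(16/13 + 231/13 + 38/13) = 285/26, so the X-coordinate is (285/26)/(57/2) = 5/13.
[XWZ] = ½·((-6)·(-7/13−2) + (-4/13)·(2−(-3)) + 2·(-3−(-7/13))) = ½·(198/13 − 20/13 − 64/13) = 57/13, so the Y-coordinate is 2/13.
[XYW] = ½·((-6)·(-2−(-7/13)) + 7·(-7/13−(-3)) + (-4/13)·(-3−(-2))) = ½·(114/13 + 224/13 + 4/13) = 171/13, so the Z-coordinate is 6/13.
Check: 5/13 + 2/13 + 6/13 = 1.

(5/13, 2/13, 6/13)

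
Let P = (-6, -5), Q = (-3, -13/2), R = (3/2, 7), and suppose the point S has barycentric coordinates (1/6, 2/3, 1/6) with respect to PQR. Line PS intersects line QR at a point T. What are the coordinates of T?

Line PS meets QR where the P-coordinate vanishes; zeroing S's P-weight and renormalizing leaves Q, R-weights 2/3 : 1/6 → (4/5, 1/5).
So T = (4/5)·Q + (1/5)·R = (-21/10, -19/5).

(-21/10, -19/5)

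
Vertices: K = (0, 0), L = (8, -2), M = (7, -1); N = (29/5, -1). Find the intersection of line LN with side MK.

(21/4, -3/4)

Barycentric coordinates of N with respect to KLM: (1/5, 1/5, 3/5).
On side MK the L-coordinate is zero; dropping N's L-weight 1/5 and renormalizing the remaining 3/5 : 1/5 gives weights 3/4, 1/4 on M, K.
J = (3/4)·(7, -1) + (1/4)·(0, 0) = (21/4, -3/4).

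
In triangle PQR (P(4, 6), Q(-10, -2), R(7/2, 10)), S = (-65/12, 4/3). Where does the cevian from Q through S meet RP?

(15/4, 8)

Barycentric coordinates of S with respect to PQR: (1/6, 2/3, 1/6).
On side RP the Q-coordinate is zero; dropping S's Q-weight 2/3 and renormalizing the remaining 1/6 : 1/6 gives weights 1/2, 1/2 on R, P.
T = (1/2)·(7/2, 10) + (1/2)·(4, 6) = (15/4, 8).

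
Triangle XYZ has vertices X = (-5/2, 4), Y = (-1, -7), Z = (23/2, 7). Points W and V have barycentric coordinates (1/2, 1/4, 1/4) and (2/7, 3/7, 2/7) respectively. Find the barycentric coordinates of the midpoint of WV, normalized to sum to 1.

Since both coordinate triples sum to 1, the midpoint's barycentrics are the componentwise average.
(1/2+2/7)/2 = 11/28; similarly 19/56 and 15/56.

(11/28, 19/56, 15/56)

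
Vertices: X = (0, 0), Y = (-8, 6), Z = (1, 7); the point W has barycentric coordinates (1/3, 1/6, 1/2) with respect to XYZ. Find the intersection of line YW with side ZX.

Line YW meets ZX where the Y-coordinate vanishes; zeroing W's Y-weight and renormalizing leaves Z, X-weights 1/2 : 1/3 → (3/5, 2/5).
So V = (3/5)·Z + (2/5)·X = (3/5, 21/5).

(3/5, 21/5)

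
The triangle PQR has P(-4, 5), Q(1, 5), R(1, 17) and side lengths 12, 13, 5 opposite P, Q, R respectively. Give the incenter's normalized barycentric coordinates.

(2/5, 13/30, 1/6)

The incenter has barycentric coordinates proportional to the opposite side lengths: (12 : 13 : 5).
Normalizing by 12+13+5 = 30 gives (2/5, 13/30, 1/6).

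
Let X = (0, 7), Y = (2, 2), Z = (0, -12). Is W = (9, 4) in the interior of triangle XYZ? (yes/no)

Barycentric coordinates of W: (-47/19, 9/2, -39/38).
The three coordinates are negative, positive, negative; a point is interior exactly when all three are positive.

no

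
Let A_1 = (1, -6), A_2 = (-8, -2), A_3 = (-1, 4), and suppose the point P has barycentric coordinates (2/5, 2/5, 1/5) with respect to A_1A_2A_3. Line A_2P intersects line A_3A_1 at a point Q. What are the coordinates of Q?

(1/3, -8/3)

Line A_2P meets A_3A_1 where the A_2-coordinate vanishes; zeroing P's A_2-weight and renormalizing leaves A_3, A_1-weights 1/5 : 2/5 → (1/3, 2/3).
So Q = (1/3)·A_3 + (2/3)·A_1 = (1/3, -8/3).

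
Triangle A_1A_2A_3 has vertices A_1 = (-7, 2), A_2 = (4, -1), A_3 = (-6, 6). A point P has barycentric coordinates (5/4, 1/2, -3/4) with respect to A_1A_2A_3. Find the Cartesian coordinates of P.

(-9/4, -5/2)

P = (5/4)·A_1 + (1/2)·A_2 + (-3/4)·A_3.
x-coordinate: (5/4)·(-7) + (1/2)·4 + (-3/4)·(-6) = -9/4.
y-coordinate: (5/4)·2 + (1/2)·(-1) + (-3/4)·6 = -5/2.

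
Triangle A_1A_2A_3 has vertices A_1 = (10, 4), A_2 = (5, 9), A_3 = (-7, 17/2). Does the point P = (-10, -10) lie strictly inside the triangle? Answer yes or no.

Barycentric coordinates of P: (441/125, -656/125, 68/25).
The three coordinates are positive, negative, positive; a point is interior exactly when all three are positive.

no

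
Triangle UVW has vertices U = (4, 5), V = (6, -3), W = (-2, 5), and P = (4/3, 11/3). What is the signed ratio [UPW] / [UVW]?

[UVW] = ½·(4·(-3−5) + 6·(5−5) + (-2)·(5−(-3))) = ½·(-32 + 0 − 16) = -24.
[UPW] = ½·(4·(11/3−5) + (4/3)·(5−5) + (-2)·(5−(11/3))) = ½·(-16/3 + 0 − 8/3) = -4, so the ratio is (-4)/(-24) = 1/6.

1/6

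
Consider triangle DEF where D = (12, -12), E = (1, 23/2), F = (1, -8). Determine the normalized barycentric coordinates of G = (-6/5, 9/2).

(-1/5, 3/5, 3/5)

Signed area of the reference triangle: [DEF] = ½·(12·(23/2−(-8)) + 1·(-8−(-12)) + 1·(-12−(23/2))) = ½·(234 + 4 − 47/2) = 429/4.
[GEF] = ½·((-6/5)·(23/2−(-8)) + 1·(-8−(9/2)) + 1·(9/2−(23/2))) = ½·(-117/5 − 25/2 − 7) = -429/20, so the D-coordinate is (-429/20)/(429/4) = -1/5.
[DGF] = ½·(12·(9/2−(-8)) + (-6/5)·(-8−(-12)) + 1·(-12−(9/2))) = ½·(150 − 24/5 − 33/2) = 1287/20, so the E-coordinate is 3/5.
[DEG] = ½·(12·(23/2−(9/2)) + 1·(9/2−(-12)) + (-6/5)·(-12−(23/2))) = ½·(84 + 33/2 + 141/5) = 1287/20, so the F-coordinate is 3/5.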